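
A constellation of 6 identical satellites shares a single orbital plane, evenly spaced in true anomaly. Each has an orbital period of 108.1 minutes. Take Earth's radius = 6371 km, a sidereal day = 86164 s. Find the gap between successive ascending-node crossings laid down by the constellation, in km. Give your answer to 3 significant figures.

502 km

T = 108.1 min = 6486.0 s.
Single-satellite node shift = (6486.0/86164) × 360° = 27.10°.
With 6 satellites evenly phased, successive equator crossings are 27.10/6 = 4.517° apart.
That is 4.517 × 111.2 = 502 km at the equator.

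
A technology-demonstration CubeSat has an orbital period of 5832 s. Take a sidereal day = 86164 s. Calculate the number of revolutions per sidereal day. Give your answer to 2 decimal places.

14.77

Orbits per sidereal day = 86164 / 5832.0 = 14.774.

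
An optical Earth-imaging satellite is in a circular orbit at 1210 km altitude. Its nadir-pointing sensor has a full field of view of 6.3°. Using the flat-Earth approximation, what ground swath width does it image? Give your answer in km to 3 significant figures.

133 km

Half-angle = 6.3°/2 = 3.15°.
Swath width ≈ 2h·tan(θ/2) = 2 × 1210 × tan(3.15°) = 133.2 km.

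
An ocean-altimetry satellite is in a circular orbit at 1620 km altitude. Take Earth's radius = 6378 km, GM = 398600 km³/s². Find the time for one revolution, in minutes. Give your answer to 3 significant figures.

119 min

Semi-major axis a = 6378 + 1620 = 7998 km. Period T = 2π√(a³/μ) = 2π√(7998³/398600) = 7118.4 s = 118.64 min.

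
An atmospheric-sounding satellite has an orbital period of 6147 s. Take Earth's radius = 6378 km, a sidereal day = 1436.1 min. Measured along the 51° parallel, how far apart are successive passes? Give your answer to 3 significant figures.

1800 km

Node shift per orbit = (6147.0/86166) × 360° = 25.68°.
Equatorial spacing = 25.68 × 111.3 km/° = 2859 km.
At 51° latitude, spacing = 2859 × cos(51°) = 1799 km.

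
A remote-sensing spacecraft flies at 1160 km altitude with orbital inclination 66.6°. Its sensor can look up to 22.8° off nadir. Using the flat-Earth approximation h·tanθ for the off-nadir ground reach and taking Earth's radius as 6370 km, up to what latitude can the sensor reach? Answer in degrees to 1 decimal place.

71.0°

For a prograde orbit the ground track reaches latitude ±i = ±66.6°.
Sensor half-swath on the ground ≈ 1160·tan(22.8°) = 488 km = 4.39° of latitude.
Maximum observable latitude ≈ 66.6 + 4.39 = 71.0°.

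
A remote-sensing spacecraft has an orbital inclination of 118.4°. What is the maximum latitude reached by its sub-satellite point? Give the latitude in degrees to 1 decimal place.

61.6°

Retrograde orbit: the ground track reaches ±(180° − i) = ±(180 − 118.4) = ±61.6°.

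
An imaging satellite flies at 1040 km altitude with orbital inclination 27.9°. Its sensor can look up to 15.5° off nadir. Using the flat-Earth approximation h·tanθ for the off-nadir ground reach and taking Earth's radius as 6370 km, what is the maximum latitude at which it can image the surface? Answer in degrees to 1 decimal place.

30.5°

For a prograde orbit the ground track reaches latitude ±i = ±27.9°.
Sensor half-swath on the ground ≈ 1040·tan(15.5°) = 288 km = 2.59° of latitude.
Maximum observable latitude ≈ 27.9 + 2.59 = 30.5°.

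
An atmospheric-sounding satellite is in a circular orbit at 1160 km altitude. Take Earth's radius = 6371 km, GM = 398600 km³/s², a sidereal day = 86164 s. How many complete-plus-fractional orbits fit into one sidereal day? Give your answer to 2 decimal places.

13.25

Semi-major axis a = 6371 + 1160 = 7531 km. Period T = 2π√(a³/μ) = 2π√(7531³/398600) = 6504.1 s = 108.40 min.
Orbits per sidereal day = 86164 / 6504.1 = 13.248.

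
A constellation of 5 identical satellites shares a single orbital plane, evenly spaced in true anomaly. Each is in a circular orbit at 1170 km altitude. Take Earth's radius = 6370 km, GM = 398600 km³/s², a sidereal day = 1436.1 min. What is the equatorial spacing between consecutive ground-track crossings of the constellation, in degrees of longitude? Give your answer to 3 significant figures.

Semi-major axis a = 6370 + 1170 = 7540 km. Period T = 2π√(a³/μ) = 2π√(7540³/398600) = 6515.8 s = 108.60 min.
Single-satellite node shift = (6515.8/86166) × 360° = 27.22°.
With 5 satellites evenly phased, successive equator crossings are 27.22/5 = 5.445° apart.

5.44°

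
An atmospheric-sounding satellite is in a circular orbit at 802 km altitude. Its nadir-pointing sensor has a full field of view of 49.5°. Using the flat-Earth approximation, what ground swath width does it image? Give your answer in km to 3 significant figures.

Half-angle = 49.5°/2 = 24.75°.
Swath width ≈ 2h·tan(θ/2) = 2 × 802 × tan(24.75°) = 739.5 km.

739 km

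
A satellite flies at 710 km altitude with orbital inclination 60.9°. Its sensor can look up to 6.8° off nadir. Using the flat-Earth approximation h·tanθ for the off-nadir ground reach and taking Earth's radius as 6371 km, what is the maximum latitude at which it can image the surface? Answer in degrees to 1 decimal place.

For a prograde orbit the ground track reaches latitude ±i = ±60.9°.
Sensor half-swath on the ground ≈ 710·tan(6.8°) = 85 km = 0.76° of latitude.
Maximum observable latitude ≈ 60.9 + 0.76 = 61.7°.

61.7°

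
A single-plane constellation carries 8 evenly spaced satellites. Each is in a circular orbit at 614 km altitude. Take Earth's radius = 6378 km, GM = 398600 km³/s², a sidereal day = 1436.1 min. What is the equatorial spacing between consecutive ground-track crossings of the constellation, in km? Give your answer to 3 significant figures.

Semi-major axis a = 6378 + 614 = 6992 km. Period T = 2π√(a³/μ) = 2π√(6992³/398600) = 5818.5 s = 96.98 min.
Single-satellite node shift = (5818.5/86166) × 360° = 24.31°.
With 8 satellites evenly phased, successive equator crossings are 24.31/8 = 3.039° apart.
That is 3.039 × 111.3 = 338 km at the equator.

338 km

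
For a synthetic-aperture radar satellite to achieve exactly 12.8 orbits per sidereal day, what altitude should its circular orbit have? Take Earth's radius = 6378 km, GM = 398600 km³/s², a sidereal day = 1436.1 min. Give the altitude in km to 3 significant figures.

Required period T = 86166 / 12.8 = 6731.7 s.
From T = 2π√(a³/μ): a = (μ T²/4π²)^(1/3) = (398600 × 6731.7² / 4π²)^(1/3) = 7706 km.
Altitude h = a − R = 7706 − 6378 = 1328 km.

1330 km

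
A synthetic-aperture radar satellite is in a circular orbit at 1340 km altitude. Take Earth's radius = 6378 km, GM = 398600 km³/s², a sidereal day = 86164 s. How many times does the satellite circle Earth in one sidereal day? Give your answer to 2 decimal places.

Semi-major axis a = 6378 + 1340 = 7718 km. Period T = 2π√(a³/μ) = 2π√(7718³/398600) = 6747.9 s = 112.46 min.
Orbits per sidereal day = 86164 / 6747.9 = 12.769.

12.77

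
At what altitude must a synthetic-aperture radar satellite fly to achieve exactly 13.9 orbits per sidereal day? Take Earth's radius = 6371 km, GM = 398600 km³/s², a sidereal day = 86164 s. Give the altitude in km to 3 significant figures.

922 km

Required period T = 86164 / 13.9 = 6198.8 s.
From T = 2π√(a³/μ): a = (μ T²/4π²)^(1/3) = (398600 × 6198.8² / 4π²)^(1/3) = 7293 km.
Altitude h = a − R = 7293 − 6371 = 922 km.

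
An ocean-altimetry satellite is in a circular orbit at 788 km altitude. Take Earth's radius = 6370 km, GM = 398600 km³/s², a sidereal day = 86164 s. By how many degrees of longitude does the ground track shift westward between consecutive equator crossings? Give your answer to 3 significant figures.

Semi-major axis a = 6370 + 788 = 7158 km. Period T = 2π√(a³/μ) = 2π√(7158³/398600) = 6027.0 s = 100.45 min.
During one orbit Earth rotates (6027.0 / 86164) × 360° = 25.18°.

25.2°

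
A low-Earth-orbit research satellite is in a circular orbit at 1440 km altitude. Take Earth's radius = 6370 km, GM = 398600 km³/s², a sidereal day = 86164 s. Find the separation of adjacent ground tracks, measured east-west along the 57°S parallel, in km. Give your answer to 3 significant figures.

1740 km

Semi-major axis a = 6370 + 1440 = 7810 km. Period T = 2π√(a³/μ) = 2π√(7810³/398600) = 6868.9 s = 114.48 min.
Node shift per orbit = (6868.9/86164) × 360° = 28.70°.
Equatorial spacing = 28.70 × 111.2 km/° = 3191 km.
At 57° latitude, spacing = 3191 × cos(57°) = 1738 km.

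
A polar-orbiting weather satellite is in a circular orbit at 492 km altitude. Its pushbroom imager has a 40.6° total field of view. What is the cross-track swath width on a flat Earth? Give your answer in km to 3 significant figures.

Half-angle = 40.6°/2 = 20.3°.
Swath width ≈ 2h·tan(θ/2) = 2 × 492 × tan(20.3°) = 364.0 km.

364 km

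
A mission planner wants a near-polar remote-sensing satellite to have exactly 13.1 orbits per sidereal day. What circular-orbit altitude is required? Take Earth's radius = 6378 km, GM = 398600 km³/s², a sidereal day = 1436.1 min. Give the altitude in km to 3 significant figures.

Required period T = 86166 / 13.1 = 6577.6 s.
From T = 2π√(a³/μ): a = (μ T²/4π²)^(1/3) = (398600 × 6577.6² / 4π²)^(1/3) = 7588 km.
Altitude h = a − R = 7588 − 6378 = 1210 km.

1210 km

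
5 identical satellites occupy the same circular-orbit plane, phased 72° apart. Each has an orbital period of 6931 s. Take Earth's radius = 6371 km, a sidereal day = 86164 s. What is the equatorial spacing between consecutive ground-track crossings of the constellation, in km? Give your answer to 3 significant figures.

Single-satellite node shift = (6931.0/86164) × 360° = 28.96°.
With 5 satellites evenly phased, successive equator crossings are 28.96/5 = 5.792° apart.
That is 5.792 × 111.2 = 644 km at the equator.

644 km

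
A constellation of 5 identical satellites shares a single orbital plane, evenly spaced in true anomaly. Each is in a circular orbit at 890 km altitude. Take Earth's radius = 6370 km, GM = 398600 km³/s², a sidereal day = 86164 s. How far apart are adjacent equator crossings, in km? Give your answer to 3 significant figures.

572 km

Semi-major axis a = 6370 + 890 = 7260 km. Period T = 2π√(a³/μ) = 2π√(7260³/398600) = 6156.2 s = 102.60 min.
Single-satellite node shift = (6156.2/86164) × 360° = 25.72°.
With 5 satellites evenly phased, successive equator crossings are 25.72/5 = 5.144° apart.
That is 5.144 × 111.2 = 572 km at the equator.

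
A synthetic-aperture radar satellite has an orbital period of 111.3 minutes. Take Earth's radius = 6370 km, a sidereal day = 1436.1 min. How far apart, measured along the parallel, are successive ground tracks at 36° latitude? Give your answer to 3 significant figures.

T = 111.3 min = 6678.0 s.
Node shift per orbit = (6678.0/86166) × 360° = 27.90°.
Equatorial spacing = 27.90 × 111.2 km/° = 3102 km.
At 36° latitude, spacing = 3102 × cos(36°) = 2510 km.

2510 km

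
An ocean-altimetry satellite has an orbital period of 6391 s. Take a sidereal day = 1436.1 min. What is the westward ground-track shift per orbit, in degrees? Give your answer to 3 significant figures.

During one orbit Earth rotates (6391.0 / 86166) × 360° = 26.70°.

26.7°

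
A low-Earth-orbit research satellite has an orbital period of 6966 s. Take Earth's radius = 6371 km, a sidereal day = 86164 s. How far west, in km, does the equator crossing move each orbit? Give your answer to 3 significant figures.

3240 km

During one orbit Earth rotates (6966.0 / 86164) × 360° = 29.10°.
At the equator that is 29.10° × (2π·6371/360) km/° = 29.10 × 111.2 = 3236 km.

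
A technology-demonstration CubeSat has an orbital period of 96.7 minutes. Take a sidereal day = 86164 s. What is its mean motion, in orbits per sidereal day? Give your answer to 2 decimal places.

T = 96.7 min = 5802.0 s.
Orbits per sidereal day = 86164 / 5802.0 = 14.851.

14.85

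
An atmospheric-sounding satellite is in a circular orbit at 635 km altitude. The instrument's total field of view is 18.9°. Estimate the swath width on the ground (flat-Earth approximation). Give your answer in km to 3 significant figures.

Half-angle = 18.9°/2 = 9.45°.
Swath width ≈ 2h·tan(θ/2) = 2 × 635 × tan(9.45°) = 211.4 km.

211 km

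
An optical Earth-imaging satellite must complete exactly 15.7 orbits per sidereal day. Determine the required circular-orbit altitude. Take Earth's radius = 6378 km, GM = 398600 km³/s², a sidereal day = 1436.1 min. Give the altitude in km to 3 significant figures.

347 km

Required period T = 86166 / 15.7 = 5488.3 s.
From T = 2π√(a³/μ): a = (μ T²/4π²)^(1/3) = (398600 × 5488.3² / 4π²)^(1/3) = 6725 km.
Altitude h = a − R = 6725 − 6378 = 347 km.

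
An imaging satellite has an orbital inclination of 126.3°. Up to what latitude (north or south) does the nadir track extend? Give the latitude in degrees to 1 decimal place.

53.7°

Retrograde orbit: the ground track reaches ±(180° − i) = ±(180 − 126.3) = ±53.7°.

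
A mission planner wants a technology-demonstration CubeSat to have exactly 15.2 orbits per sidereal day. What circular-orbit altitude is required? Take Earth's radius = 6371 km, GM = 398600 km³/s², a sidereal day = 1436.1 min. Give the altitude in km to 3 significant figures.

501 km

Required period T = 86166 / 15.2 = 5668.8 s.
From T = 2π√(a³/μ): a = (μ T²/4π²)^(1/3) = (398600 × 5668.8² / 4π²)^(1/3) = 6872 km.
Altitude h = a − R = 6872 − 6371 = 501 km.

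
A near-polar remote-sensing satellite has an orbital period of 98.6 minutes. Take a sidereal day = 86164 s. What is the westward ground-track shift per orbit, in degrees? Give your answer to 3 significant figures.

T = 98.6 min = 5916.0 s.
During one orbit Earth rotates (5916.0 / 86164) × 360° = 24.72°.

24.7°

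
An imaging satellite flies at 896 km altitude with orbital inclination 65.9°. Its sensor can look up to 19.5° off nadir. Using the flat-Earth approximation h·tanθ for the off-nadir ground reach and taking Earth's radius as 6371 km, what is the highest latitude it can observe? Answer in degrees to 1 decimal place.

For a prograde orbit the ground track reaches latitude ±i = ±65.9°.
Sensor half-swath on the ground ≈ 896·tan(19.5°) = 317 km = 2.85° of latitude.
Maximum observable latitude ≈ 65.9 + 2.85 = 68.8°.

68.8°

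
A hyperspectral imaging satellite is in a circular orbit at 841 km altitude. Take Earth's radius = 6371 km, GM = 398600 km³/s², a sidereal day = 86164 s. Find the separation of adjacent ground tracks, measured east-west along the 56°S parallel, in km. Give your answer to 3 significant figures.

Semi-major axis a = 6371 + 841 = 7212 km. Period T = 2π√(a³/μ) = 2π√(7212³/398600) = 6095.3 s = 101.59 min.
Node shift per orbit = (6095.3/86164) × 360° = 25.47°.
Equatorial spacing = 25.47 × 111.2 km/° = 2832 km.
At 56° latitude, spacing = 2832 × cos(56°) = 1584 km.

1580 km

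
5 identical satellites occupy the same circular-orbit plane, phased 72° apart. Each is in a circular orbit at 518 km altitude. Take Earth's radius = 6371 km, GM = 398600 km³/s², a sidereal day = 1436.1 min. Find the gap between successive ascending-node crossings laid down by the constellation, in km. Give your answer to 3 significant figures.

Semi-major axis a = 6371 + 518 = 6889 km. Period T = 2π√(a³/μ) = 2π√(6889³/398600) = 5690.4 s = 94.84 min.
Single-satellite node shift = (5690.4/86166) × 360° = 23.77°.
With 5 satellites evenly phased, successive equator crossings are 23.77/5 = 4.755° apart.
That is 4.755 × 111.2 = 529 km at the equator.

529 km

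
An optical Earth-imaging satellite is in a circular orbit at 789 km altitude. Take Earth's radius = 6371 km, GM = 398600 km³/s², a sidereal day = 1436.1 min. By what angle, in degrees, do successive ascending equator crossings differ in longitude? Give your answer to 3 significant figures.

Semi-major axis a = 6371 + 789 = 7160 km. Period T = 2π√(a³/μ) = 2π√(7160³/398600) = 6029.5 s = 100.49 min.
During one orbit Earth rotates (6029.5 / 86166) × 360° = 25.19°.

25.2°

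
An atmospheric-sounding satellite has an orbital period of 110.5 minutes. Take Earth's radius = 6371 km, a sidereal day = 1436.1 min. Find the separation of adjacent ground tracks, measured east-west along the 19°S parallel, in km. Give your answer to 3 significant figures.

2910 km

T = 110.5 min = 6630.0 s.
Node shift per orbit = (6630.0/86166) × 360° = 27.70°.
Equatorial spacing = 27.70 × 111.2 km/° = 3080 km.
At 19° latitude, spacing = 3080 × cos(19°) = 2912 km.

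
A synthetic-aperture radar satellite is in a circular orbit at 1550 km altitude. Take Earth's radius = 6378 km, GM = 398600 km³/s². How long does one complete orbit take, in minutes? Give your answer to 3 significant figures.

Semi-major axis a = 6378 + 1550 = 7928 km. Period T = 2π√(a³/μ) = 2π√(7928³/398600) = 7025.2 s = 117.09 min.

117 min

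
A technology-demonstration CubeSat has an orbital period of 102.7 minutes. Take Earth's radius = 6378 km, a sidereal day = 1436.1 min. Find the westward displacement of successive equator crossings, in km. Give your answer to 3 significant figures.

2870 km

T = 102.7 min = 6162.0 s.
During one orbit Earth rotates (6162.0 / 86166) × 360° = 25.74°.
At the equator that is 25.74° × (2π·6378/360) km/° = 25.74 × 111.3 = 2866 km.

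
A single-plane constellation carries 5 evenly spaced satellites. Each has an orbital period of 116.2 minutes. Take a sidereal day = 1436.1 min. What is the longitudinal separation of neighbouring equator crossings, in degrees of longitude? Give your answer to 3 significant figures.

5.83°

T = 116.2 min = 6972.0 s.
Single-satellite node shift = (6972.0/86166) × 360° = 29.13°.
With 5 satellites evenly phased, successive equator crossings are 29.13/5 = 5.826° apart.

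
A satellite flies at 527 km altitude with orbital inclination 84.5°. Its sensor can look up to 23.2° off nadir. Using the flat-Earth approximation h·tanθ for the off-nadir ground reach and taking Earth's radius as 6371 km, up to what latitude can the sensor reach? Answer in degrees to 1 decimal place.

86.5°

For a prograde orbit the ground track reaches latitude ±i = ±84.5°.
Sensor half-swath on the ground ≈ 527·tan(23.2°) = 226 km = 2.03° of latitude.
Maximum observable latitude ≈ 84.5 + 2.03 = 86.5°.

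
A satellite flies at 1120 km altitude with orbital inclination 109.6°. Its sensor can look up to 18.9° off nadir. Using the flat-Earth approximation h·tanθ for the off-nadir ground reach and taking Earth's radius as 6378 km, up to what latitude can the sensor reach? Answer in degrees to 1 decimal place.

73.8°

Retrograde orbit: the ground track reaches ±(180° − i) = ±(180 − 109.6) = ±70.4°.
Sensor half-swath on the ground ≈ 1120·tan(18.9°) = 383 km = 3.44° of latitude.
Maximum observable latitude ≈ 70.4 + 3.44 = 73.8°.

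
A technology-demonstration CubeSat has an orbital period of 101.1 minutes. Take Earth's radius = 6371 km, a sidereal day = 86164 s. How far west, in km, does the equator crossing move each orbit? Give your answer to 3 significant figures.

2820 km

T = 101.1 min = 6066.0 s.
During one orbit Earth rotates (6066.0 / 86164) × 360° = 25.34°.
At the equator that is 25.34° × (2π·6371/360) km/° = 25.34 × 111.2 = 2818 km.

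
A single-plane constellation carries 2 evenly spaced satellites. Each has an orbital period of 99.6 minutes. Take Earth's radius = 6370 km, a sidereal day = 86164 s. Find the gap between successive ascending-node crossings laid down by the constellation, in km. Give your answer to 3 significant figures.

T = 99.6 min = 5976.0 s.
Single-satellite node shift = (5976.0/86164) × 360° = 24.97°.
With 2 satellites evenly phased, successive equator crossings are 24.97/2 = 12.484° apart.
That is 12.484 × 111.2 = 1388 km at the equator.

1390 km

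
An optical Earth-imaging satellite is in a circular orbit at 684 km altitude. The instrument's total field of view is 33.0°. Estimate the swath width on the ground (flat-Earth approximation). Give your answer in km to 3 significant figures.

Half-angle = 33.0°/2 = 16.5°.
Swath width ≈ 2h·tan(θ/2) = 2 × 684 × tan(16.5°) = 405.2 km.

405 km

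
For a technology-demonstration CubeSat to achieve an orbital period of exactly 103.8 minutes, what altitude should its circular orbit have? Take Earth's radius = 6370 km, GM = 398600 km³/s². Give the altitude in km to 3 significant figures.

T = 103.8 min = 6228.0 s.
From T = 2π√(a³/μ): a = (μ T²/4π²)^(1/3) = (398600 × 6228.0² / 4π²)^(1/3) = 7316 km.
Altitude h = a − R = 7316 − 6370 = 946 km.

946 km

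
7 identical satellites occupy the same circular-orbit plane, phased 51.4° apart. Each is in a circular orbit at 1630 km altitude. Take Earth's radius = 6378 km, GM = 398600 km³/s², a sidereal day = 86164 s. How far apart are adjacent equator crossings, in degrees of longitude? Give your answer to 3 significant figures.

Semi-major axis a = 6378 + 1630 = 8008 km. Period T = 2π√(a³/μ) = 2π√(8008³/398600) = 7131.8 s = 118.86 min.
Single-satellite node shift = (7131.8/86164) × 360° = 29.80°.
With 7 satellites evenly phased, successive equator crossings are 29.80/7 = 4.257° apart.

4.26°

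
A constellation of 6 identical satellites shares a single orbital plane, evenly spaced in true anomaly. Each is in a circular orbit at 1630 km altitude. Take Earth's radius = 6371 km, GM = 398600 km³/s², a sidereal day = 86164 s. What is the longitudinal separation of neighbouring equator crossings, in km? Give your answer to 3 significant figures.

Semi-major axis a = 6371 + 1630 = 8001 km. Period T = 2π√(a³/μ) = 2π√(8001³/398600) = 7122.4 s = 118.71 min.
Single-satellite node shift = (7122.4/86164) × 360° = 29.76°.
With 6 satellites evenly phased, successive equator crossings are 29.76/6 = 4.960° apart.
That is 4.960 × 111.2 = 551 km at the equator.

551 km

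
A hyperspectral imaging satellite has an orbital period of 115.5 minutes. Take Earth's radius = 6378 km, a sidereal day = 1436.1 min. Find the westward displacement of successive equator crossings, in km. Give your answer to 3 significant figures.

T = 115.5 min = 6930.0 s.
During one orbit Earth rotates (6930.0 / 86166) × 360° = 28.95°.
At the equator that is 28.95° × (2π·6378/360) km/° = 28.95 × 111.3 = 3223 km.

3220 km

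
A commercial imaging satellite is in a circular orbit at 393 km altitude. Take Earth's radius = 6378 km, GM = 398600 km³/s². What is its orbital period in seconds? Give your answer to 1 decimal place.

Semi-major axis a = 6378 + 393 = 6771 km. Period T = 2π√(a³/μ) = 2π√(6771³/398600) = 5544.9 s = 92.41 min.

5544.9 seconds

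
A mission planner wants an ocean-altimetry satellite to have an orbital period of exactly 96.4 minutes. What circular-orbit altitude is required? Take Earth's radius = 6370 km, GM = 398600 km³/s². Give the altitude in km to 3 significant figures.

T = 96.4 min = 5784.0 s.
From T = 2π√(a³/μ): a = (μ T²/4π²)^(1/3) = (398600 × 5784.0² / 4π²)^(1/3) = 6964 km.
Altitude h = a − R = 6964 − 6370 = 594 km.

594 km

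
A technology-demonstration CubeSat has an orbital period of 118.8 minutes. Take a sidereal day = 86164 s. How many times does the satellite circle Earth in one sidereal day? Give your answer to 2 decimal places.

T = 118.8 min = 7128.0 s.
Orbits per sidereal day = 86164 / 7128.0 = 12.088.

12.09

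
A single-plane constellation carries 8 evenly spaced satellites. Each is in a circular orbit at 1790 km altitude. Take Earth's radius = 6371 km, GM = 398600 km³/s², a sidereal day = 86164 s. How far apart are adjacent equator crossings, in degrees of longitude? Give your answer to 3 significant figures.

3.83°

Semi-major axis a = 6371 + 1790 = 8161 km. Period T = 2π√(a³/μ) = 2π√(8161³/398600) = 7337.1 s = 122.29 min.
Single-satellite node shift = (7337.1/86164) × 360° = 30.66°.
With 8 satellites evenly phased, successive equator crossings are 30.66/8 = 3.832° apart.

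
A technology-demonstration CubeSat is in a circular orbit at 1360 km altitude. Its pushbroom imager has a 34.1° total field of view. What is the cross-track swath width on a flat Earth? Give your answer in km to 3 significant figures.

834 km

Half-angle = 34.1°/2 = 17.05°.
Swath width ≈ 2h·tan(θ/2) = 2 × 1360 × tan(17.05°) = 834.2 km.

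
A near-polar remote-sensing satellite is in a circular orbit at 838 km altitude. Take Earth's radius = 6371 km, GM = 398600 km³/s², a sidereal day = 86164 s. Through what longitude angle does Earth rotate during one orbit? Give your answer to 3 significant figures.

25.5°

Semi-major axis a = 6371 + 838 = 7209 km. Period T = 2π√(a³/μ) = 2π√(7209³/398600) = 6091.5 s = 101.52 min.
During one orbit Earth rotates (6091.5 / 86164) × 360° = 25.45°.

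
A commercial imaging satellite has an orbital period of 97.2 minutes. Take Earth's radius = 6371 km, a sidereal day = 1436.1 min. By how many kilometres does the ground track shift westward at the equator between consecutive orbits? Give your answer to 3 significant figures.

T = 97.2 min = 5832.0 s.
During one orbit Earth rotates (5832.0 / 86166) × 360° = 24.37°.
At the equator that is 24.37° × (2π·6371/360) km/° = 24.37 × 111.2 = 2709 km.

2710 km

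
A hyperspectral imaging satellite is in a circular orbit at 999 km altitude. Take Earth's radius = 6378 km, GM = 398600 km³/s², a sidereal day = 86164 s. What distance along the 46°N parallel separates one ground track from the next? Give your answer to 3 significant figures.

2040 km

Semi-major axis a = 6378 + 999 = 7377 km. Period T = 2π√(a³/μ) = 2π√(7377³/398600) = 6305.7 s = 105.09 min.
Node shift per orbit = (6305.7/86164) × 360° = 26.35°.
Equatorial spacing = 26.35 × 111.3 km/° = 2933 km.
At 46° latitude, spacing = 2933 × cos(46°) = 2037 km.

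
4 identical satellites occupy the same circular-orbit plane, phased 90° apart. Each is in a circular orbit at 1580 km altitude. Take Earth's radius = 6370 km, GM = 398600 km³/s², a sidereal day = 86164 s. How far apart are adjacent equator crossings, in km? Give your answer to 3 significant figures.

Semi-major axis a = 6370 + 1580 = 7950 km. Period T = 2π√(a³/μ) = 2π√(7950³/398600) = 7054.4 s = 117.57 min.
Single-satellite node shift = (7054.4/86164) × 360° = 29.47°.
With 4 satellites evenly phased, successive equator crossings are 29.47/4 = 7.368° apart.
That is 7.368 × 111.2 = 819 km at the equator.

819 km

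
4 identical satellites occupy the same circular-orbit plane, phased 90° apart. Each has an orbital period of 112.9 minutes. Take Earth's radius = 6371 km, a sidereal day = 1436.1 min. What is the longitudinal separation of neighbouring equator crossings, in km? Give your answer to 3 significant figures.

T = 112.9 min = 6774.0 s.
Single-satellite node shift = (6774.0/86166) × 360° = 28.30°.
With 4 satellites evenly phased, successive equator crossings are 28.30/4 = 7.075° apart.
That is 7.075 × 111.2 = 787 km at the equator.

787 km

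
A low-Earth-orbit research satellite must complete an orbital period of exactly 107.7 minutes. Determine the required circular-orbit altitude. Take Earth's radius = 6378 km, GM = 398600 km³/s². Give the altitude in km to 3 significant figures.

T = 107.7 min = 6462.0 s.
From T = 2π√(a³/μ): a = (μ T²/4π²)^(1/3) = (398600 × 6462.0² / 4π²)^(1/3) = 7498 km.
Altitude h = a − R = 7498 − 6378 = 1120 km.

1120 km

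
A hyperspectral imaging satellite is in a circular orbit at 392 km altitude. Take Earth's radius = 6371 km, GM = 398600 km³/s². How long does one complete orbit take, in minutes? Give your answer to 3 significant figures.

92.3 min

Semi-major axis a = 6371 + 392 = 6763 km. Period T = 2π√(a³/μ) = 2π√(6763³/398600) = 5535.0 s = 92.25 min.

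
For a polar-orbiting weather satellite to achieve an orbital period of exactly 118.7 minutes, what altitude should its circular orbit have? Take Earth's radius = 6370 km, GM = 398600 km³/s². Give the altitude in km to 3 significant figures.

T = 118.7 min = 7122.0 s.
From T = 2π√(a³/μ): a = (μ T²/4π²)^(1/3) = (398600 × 7122.0² / 4π²)^(1/3) = 8001 km.
Altitude h = a − R = 8001 − 6370 = 1631 km.

1630 km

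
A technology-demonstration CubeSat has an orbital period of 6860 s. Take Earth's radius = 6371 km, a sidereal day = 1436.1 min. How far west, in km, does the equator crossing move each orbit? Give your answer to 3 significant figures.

During one orbit Earth rotates (6860.0 / 86166) × 360° = 28.66°.
At the equator that is 28.66° × (2π·6371/360) km/° = 28.66 × 111.2 = 3187 km.

3190 km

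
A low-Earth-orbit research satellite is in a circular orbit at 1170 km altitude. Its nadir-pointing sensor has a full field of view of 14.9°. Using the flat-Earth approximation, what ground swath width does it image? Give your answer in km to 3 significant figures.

306 km

Half-angle = 14.9°/2 = 7.45°.
Swath width ≈ 2h·tan(θ/2) = 2 × 1170 × tan(7.45°) = 306.0 km.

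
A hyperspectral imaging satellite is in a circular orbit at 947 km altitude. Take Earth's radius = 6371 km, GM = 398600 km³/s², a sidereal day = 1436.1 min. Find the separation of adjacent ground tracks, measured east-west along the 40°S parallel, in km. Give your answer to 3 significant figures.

2220 km

Semi-major axis a = 6371 + 947 = 7318 km. Period T = 2π√(a³/μ) = 2π√(7318³/398600) = 6230.2 s = 103.84 min.
Node shift per orbit = (6230.2/86166) × 360° = 26.03°.
Equatorial spacing = 26.03 × 111.2 km/° = 2894 km.
At 40° latitude, spacing = 2894 × cos(40°) = 2217 km.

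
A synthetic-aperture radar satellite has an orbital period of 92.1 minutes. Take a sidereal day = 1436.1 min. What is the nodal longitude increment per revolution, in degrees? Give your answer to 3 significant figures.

23.1°

T = 92.1 min = 5526.0 s.
During one orbit Earth rotates (5526.0 / 86166) × 360° = 23.09°.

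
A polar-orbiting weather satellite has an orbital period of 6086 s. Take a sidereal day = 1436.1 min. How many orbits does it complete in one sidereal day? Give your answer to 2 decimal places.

Orbits per sidereal day = 86166 / 6086.0 = 14.158.

14.16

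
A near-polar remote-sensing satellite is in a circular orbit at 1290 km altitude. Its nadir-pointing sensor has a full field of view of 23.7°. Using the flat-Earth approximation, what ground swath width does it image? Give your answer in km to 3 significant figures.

541 km

Half-angle = 23.7°/2 = 11.85°.
Swath width ≈ 2h·tan(θ/2) = 2 × 1290 × tan(11.85°) = 541.3 km.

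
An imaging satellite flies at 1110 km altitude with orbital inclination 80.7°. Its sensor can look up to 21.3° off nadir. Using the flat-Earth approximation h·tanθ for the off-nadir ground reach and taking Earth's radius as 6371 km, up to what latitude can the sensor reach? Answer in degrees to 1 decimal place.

For a prograde orbit the ground track reaches latitude ±i = ±80.7°.
Sensor half-swath on the ground ≈ 1110·tan(21.3°) = 433 km = 3.89° of latitude.
Maximum observable latitude ≈ 80.7 + 3.89 = 84.6°.

84.6°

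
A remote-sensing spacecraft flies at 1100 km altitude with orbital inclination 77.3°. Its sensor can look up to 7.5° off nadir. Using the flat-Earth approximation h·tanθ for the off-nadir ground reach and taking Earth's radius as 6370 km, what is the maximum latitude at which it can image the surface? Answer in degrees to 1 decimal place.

For a prograde orbit the ground track reaches latitude ±i = ±77.3°.
Sensor half-swath on the ground ≈ 1100·tan(7.5°) = 145 km = 1.30° of latitude.
Maximum observable latitude ≈ 77.3 + 1.30 = 78.6°.

78.6°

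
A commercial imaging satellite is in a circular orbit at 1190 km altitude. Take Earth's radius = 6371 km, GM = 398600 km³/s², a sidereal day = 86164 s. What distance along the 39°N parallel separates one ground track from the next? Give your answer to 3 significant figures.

Semi-major axis a = 6371 + 1190 = 7561 km. Period T = 2π√(a³/μ) = 2π√(7561³/398600) = 6543.0 s = 109.05 min.
Node shift per orbit = (6543.0/86164) × 360° = 27.34°.
Equatorial spacing = 27.34 × 111.2 km/° = 3040 km.
At 39° latitude, spacing = 3040 × cos(39°) = 2362 km.

2360 km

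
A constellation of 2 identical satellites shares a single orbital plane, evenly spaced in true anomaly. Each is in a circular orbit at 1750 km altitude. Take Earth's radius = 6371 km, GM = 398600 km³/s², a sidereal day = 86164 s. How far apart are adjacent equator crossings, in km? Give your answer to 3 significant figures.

Semi-major axis a = 6371 + 1750 = 8121 km. Period T = 2π√(a³/μ) = 2π√(8121³/398600) = 7283.3 s = 121.39 min.
Single-satellite node shift = (7283.3/86164) × 360° = 30.43°.
With 2 satellites evenly phased, successive equator crossings are 30.43/2 = 15.215° apart.
That is 15.215 × 111.2 = 1692 km at the equator.

1690 km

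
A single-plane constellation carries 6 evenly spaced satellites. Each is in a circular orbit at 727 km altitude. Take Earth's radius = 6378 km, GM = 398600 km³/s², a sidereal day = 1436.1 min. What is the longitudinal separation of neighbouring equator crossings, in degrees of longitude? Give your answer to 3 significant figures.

4.15°

Semi-major axis a = 6378 + 727 = 7105 km. Period T = 2π√(a³/μ) = 2π√(7105³/398600) = 5960.2 s = 99.34 min.
Single-satellite node shift = (5960.2/86166) × 360° = 24.90°.
With 6 satellites evenly phased, successive equator crossings are 24.90/6 = 4.150° apart.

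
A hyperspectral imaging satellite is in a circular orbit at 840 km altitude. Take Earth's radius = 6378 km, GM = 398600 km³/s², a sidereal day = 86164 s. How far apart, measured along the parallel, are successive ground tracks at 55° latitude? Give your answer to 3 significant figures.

1630 km

Semi-major axis a = 6378 + 840 = 7218 km. Period T = 2π√(a³/μ) = 2π√(7218³/398600) = 6102.9 s = 101.72 min.
Node shift per orbit = (6102.9/86164) × 360° = 25.50°.
Equatorial spacing = 25.50 × 111.3 km/° = 2838 km.
At 55° latitude, spacing = 2838 × cos(55°) = 1628 km.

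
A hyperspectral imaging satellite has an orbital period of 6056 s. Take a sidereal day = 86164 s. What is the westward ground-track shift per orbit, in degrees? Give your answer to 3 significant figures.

During one orbit Earth rotates (6056.0 / 86164) × 360° = 25.30°.

25.3°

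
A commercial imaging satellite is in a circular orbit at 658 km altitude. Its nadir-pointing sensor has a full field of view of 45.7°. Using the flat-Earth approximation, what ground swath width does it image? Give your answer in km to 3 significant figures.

555 km

Half-angle = 45.7°/2 = 22.85°.
Swath width ≈ 2h·tan(θ/2) = 2 × 658 × tan(22.85°) = 554.5 km.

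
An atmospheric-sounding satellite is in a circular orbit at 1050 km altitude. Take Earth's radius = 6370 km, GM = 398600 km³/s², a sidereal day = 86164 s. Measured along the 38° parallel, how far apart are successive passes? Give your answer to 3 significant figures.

2330 km

Semi-major axis a = 6370 + 1050 = 7420 km. Period T = 2π√(a³/μ) = 2π√(7420³/398600) = 6360.9 s = 106.01 min.
Node shift per orbit = (6360.9/86164) × 360° = 26.58°.
Equatorial spacing = 26.58 × 111.2 km/° = 2955 km.
At 38° latitude, spacing = 2955 × cos(38°) = 2328 km.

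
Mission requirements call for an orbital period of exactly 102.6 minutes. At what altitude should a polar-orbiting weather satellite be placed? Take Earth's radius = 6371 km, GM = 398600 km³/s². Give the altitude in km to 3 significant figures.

T = 102.6 min = 6156.0 s.
From T = 2π√(a³/μ): a = (μ T²/4π²)^(1/3) = (398600 × 6156.0² / 4π²)^(1/3) = 7260 km.
Altitude h = a − R = 7260 − 6371 = 889 km.

889 km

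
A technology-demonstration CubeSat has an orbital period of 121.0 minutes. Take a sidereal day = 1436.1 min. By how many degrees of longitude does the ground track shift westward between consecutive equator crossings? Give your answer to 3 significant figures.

T = 121.0 min = 7260.0 s.
During one orbit Earth rotates (7260.0 / 86166) × 360° = 30.33°.

30.3°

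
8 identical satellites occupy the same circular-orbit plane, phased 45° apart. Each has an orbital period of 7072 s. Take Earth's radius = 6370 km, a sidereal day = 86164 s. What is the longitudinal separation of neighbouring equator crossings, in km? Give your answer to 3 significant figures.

Single-satellite node shift = (7072.0/86164) × 360° = 29.55°.
With 8 satellites evenly phased, successive equator crossings are 29.55/8 = 3.693° apart.
That is 3.693 × 111.2 = 411 km at the equator.

411 km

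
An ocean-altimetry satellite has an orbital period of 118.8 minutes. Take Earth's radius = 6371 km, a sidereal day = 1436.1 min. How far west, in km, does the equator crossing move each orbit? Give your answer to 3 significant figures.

3310 km

T = 118.8 min = 7128.0 s.
During one orbit Earth rotates (7128.0 / 86166) × 360° = 29.78°.
At the equator that is 29.78° × (2π·6371/360) km/° = 29.78 × 111.2 = 3311 km.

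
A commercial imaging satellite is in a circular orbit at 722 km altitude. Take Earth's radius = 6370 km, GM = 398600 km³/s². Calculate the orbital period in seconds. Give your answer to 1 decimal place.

Semi-major axis a = 6370 + 722 = 7092 km. Period T = 2π√(a³/μ) = 2π√(7092³/398600) = 5943.8 s = 99.06 min.

5943.8 seconds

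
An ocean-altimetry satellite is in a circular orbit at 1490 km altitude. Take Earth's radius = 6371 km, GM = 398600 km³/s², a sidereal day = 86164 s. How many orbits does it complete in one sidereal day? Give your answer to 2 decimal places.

Semi-major axis a = 6371 + 1490 = 7861 km. Period T = 2π√(a³/μ) = 2π√(7861³/398600) = 6936.3 s = 115.61 min.
Orbits per sidereal day = 86164 / 6936.3 = 12.422.

12.42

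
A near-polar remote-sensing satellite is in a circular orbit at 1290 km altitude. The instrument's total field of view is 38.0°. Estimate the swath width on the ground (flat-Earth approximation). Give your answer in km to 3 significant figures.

888 km

Half-angle = 38.0°/2 = 19°.
Swath width ≈ 2h·tan(θ/2) = 2 × 1290 × tan(19°) = 888.4 km.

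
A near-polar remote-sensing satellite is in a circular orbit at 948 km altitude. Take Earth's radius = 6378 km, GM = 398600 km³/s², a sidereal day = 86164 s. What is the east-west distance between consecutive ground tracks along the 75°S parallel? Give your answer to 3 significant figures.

Semi-major axis a = 6378 + 948 = 7326 km. Period T = 2π√(a³/μ) = 2π√(7326³/398600) = 6240.4 s = 104.01 min.
Node shift per orbit = (6240.4/86164) × 360° = 26.07°.
Equatorial spacing = 26.07 × 111.3 km/° = 2902 km.
At 75° latitude, spacing = 2902 × cos(75°) = 751 km.

751 km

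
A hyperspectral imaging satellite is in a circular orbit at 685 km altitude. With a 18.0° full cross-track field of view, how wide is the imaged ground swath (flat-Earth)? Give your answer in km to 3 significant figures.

217 km

Half-angle = 18.0°/2 = 9°.
Swath width ≈ 2h·tan(θ/2) = 2 × 685 × tan(9°) = 217.0 km.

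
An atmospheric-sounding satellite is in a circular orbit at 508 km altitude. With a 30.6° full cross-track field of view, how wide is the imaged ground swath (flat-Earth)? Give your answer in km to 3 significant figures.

Half-angle = 30.6°/2 = 15.3°.
Swath width ≈ 2h·tan(θ/2) = 2 × 508 × tan(15.3°) = 277.9 km.

278 km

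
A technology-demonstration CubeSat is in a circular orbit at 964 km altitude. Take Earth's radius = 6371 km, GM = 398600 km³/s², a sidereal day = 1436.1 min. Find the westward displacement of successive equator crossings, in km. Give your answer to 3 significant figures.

2900 km

Semi-major axis a = 6371 + 964 = 7335 km. Period T = 2π√(a³/μ) = 2π√(7335³/398600) = 6251.9 s = 104.20 min.
During one orbit Earth rotates (6251.9 / 86166) × 360° = 26.12°.
At the equator that is 26.12° × (2π·6371/360) km/° = 26.12 × 111.2 = 2904 km.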